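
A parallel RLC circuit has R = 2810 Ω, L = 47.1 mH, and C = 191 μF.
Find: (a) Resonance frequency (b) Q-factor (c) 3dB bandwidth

Step 1 — Resonance: ω₀ = 1/√(LC) = 1/√(0.0471·0.000191) = 333.4 rad/s.
Step 2 — f₀ = ω₀/(2π) = 53.06 Hz.
Step 3 — Parallel Q: Q = R/(ω₀L) = 2810/(333.4·0.0471) = 178.9.
Step 4 — Bandwidth: Δω = ω₀/Q = 1.863 rad/s; BW = Δω/(2π) = 0.2965 Hz.

(a) f₀ = 53.06 Hz  (b) Q = 178.9  (c) BW = 0.2965 Hz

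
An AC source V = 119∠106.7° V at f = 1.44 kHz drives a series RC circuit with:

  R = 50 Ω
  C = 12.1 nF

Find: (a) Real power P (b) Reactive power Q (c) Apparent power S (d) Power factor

Step 1 — Angular frequency: ω = 2π·f = 2π·1440 = 9048 rad/s.
Step 2 — Component impedances:
  R: Z = R = 50 Ω
  C: Z = 1/(jωC) = -j/(ω·C) = 0 - j9134 Ω
Step 3 — Series combination: Z_total = R + C = 50 - j9134 Ω = 9134∠-89.7° Ω.
Step 4 — Source phasor: V = 119∠106.7° V = -34.2 + j114 V.
Step 5 — Current: I = V / Z = -0.0125 - j0.003675 A = 0.01303∠-163.6° A.
Step 6 — Complex power: S = V·I* = 0.008486 - j1.55 VA.
Step 7 — Real power: P = Re(S) = 0.008486 W.
Step 8 — Reactive power: Q = Im(S) = -1.55 VAR.
Step 9 — Apparent power: |S| = 1.55 VA.
Step 10 — Power factor: PF = P/|S| = 0.005474 (leading).

(a) P = 0.008486 W  (b) Q = -1.55 VAR  (c) S = 1.55 VA  (d) PF = 0.005474 (leading)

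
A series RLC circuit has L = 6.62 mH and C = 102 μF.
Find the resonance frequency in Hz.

Step 1 — Resonance condition Im(Z)=0 gives ω₀ = 1/√(LC).
Step 2 — ω₀ = 1/√(0.00662·0.000102) = 1217 rad/s.
Step 3 — f₀ = ω₀/(2π) = 193.7 Hz.

f₀ = 193.7 Hz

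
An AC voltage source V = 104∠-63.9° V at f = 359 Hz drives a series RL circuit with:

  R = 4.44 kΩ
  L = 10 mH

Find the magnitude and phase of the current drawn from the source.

Step 1 — Angular frequency: ω = 2π·f = 2π·359 = 2256 rad/s.
Step 2 — Component impedances:
  R: Z = R = 4440 Ω
  L: Z = jωL = j·2256·0.01 = 0 + j22.56 Ω
Step 3 — Series combination: Z_total = R + L = 4440 + j22.56 Ω = 4440∠0.3° Ω.
Step 4 — Source phasor: V = 104∠-63.9° V = 45.75 - j93.39 V.
Step 5 — Ohm's law: I = V / Z_total = (45.75 - j93.39) / (4440 + j22.56) = 0.0102 - j0.02109 A.
Step 6 — Convert to polar: |I| = 0.02342 A, ∠I = -64.2°.

I = 0.02342∠-64.2° A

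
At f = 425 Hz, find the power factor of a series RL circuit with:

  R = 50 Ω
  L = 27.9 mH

Step 1 — Angular frequency: ω = 2π·f = 2π·425 = 2670 rad/s.
Step 2 — Component impedances:
  R: Z = R = 50 Ω
  L: Z = jωL = j·2670·0.0279 = 0 + j74.5 Ω
Step 3 — Series combination: Z_total = R + L = 50 + j74.5 Ω = 89.73∠56.1° Ω.
Step 4 — Power factor: PF = cos(φ) = Re(Z)/|Z| = 50/89.726 = 0.5573.
Step 5 — Type: Im(Z) = 74.5 ⇒ lagging (phase φ = 56.1°).

PF = 0.5573 (lagging, φ = 56.1°)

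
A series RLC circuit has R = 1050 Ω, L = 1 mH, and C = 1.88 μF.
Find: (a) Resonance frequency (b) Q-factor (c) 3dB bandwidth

Step 1 — Resonance condition Im(Z)=0 gives ω₀ = 1/√(LC).
Step 2 — ω₀ = 1/√(0.001·1.88e-06) = 2.306e+04 rad/s.
Step 3 — f₀ = ω₀/(2π) = 3671 Hz.
Step 4 — Series Q: Q = ω₀L/R = 2.306e+04·0.001/1050 = 0.02197.
Step 5 — 3dB bandwidth: Δω = ω₀/Q = 1.05e+06 rad/s; BW = Δω/(2π) = 1.671e+05 Hz.

(a) f₀ = 3671 Hz  (b) Q = 0.02197  (c) BW = 1.671e+05 Hz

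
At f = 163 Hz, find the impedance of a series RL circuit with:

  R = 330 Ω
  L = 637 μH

Step 1 — Angular frequency: ω = 2π·f = 2π·163 = 1024 rad/s.
Step 2 — Component impedances:
  R: Z = R = 330 Ω
  L: Z = jωL = j·1024·0.000637 = 0 + j0.6524 Ω
Step 3 — Series combination: Z_total = R + L = 330 + j0.6524 Ω = 330∠0.1° Ω.

Z = 330 + j0.6524 Ω = 330∠0.1° Ω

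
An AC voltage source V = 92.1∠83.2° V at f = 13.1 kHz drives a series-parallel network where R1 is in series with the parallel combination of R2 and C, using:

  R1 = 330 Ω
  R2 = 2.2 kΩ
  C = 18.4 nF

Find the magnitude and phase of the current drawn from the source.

Step 1 — Angular frequency: ω = 2π·f = 2π·1.31e+04 = 8.231e+04 rad/s.
Step 2 — Component impedances:
  R1: Z = R = 330 Ω
  R2: Z = R = 2200 Ω
  C: Z = 1/(jωC) = -j/(ω·C) = 0 - j660.3 Ω
Step 3 — Parallel branch: R2 || C = 1/(1/R2 + 1/C) = 181.8 - j605.7 Ω.
Step 4 — Series with R1: Z_total = R1 + (R2 || C) = 511.8 - j605.7 Ω = 793∠-49.8° Ω.
Step 5 — Source phasor: V = 92.1∠83.2° V = 10.91 + j91.45 V.
Step 6 — Ohm's law: I = V / Z_total = (10.91 + j91.45) / (511.8 - j605.7) = -0.07922 + j0.08494 A.
Step 7 — Convert to polar: |I| = 0.1161 A, ∠I = 133.0°.

I = 0.1161∠133.0° A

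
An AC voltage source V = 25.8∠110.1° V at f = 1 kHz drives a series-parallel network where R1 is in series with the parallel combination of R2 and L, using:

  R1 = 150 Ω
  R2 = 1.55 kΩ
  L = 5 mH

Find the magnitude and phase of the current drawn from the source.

Step 1 — Angular frequency: ω = 2π·f = 2π·1000 = 6283 rad/s.
Step 2 — Component impedances:
  R1: Z = R = 150 Ω
  R2: Z = R = 1550 Ω
  L: Z = jωL = j·6283·0.005 = 0 + j31.42 Ω
Step 3 — Parallel branch: R2 || L = 1/(1/R2 + 1/L) = 0.6365 + j31.4 Ω.
Step 4 — Series with R1: Z_total = R1 + (R2 || L) = 150.6 + j31.4 Ω = 153.9∠11.8° Ω.
Step 5 — Source phasor: V = 25.8∠110.1° V = -8.866 + j24.23 V.
Step 6 — Ohm's law: I = V / Z_total = (-8.866 + j24.23) / (150.6 + j31.4) = -0.02427 + j0.1659 A.
Step 7 — Convert to polar: |I| = 0.1677 A, ∠I = 98.3°.

I = 0.1677∠98.3° A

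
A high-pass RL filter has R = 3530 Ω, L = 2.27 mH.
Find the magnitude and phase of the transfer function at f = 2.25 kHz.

Step 1 — Angular frequency: ω = 2π·2250 = 1.414e+04 rad/s.
Step 2 — Transfer function: H(jω) = jωL/(R + jωL).
Step 3 — Numerator jωL = j·32.09; denominator R + jωL = 3530 + j32.09.
Step 4 — H = 8.264e-05 + j0.00909.
Step 5 — Magnitude: |H| = 0.009091 (-40.8 dB); phase: φ = 89.5°.

|H| = 0.009091 (-40.8 dB), φ = 89.5°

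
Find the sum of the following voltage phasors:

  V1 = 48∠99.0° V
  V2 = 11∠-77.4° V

Step 1 — Convert each phasor to rectangular form:
  V1 = 48·(cos(99.0°) + j·sin(99.0°)) = -7.509 + j47.41 V
  V2 = 11·(cos(-77.4°) + j·sin(-77.4°)) = 2.4 - j10.74 V
Step 2 — Sum components: V_total = -5.109 + j36.67 V.
Step 3 — Convert to polar: |V_total| = 37.03 V, ∠V_total = 97.9°.

V_total = 37.03∠97.9° V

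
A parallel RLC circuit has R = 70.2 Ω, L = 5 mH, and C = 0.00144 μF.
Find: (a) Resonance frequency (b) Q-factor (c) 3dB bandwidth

Step 1 — Resonance: ω₀ = 1/√(LC) = 1/√(0.005·1.44e-09) = 3.727e+05 rad/s.
Step 2 — f₀ = ω₀/(2π) = 5.931e+04 Hz.
Step 3 — Parallel Q: Q = R/(ω₀L) = 70.2/(3.727e+05·0.005) = 0.03767.
Step 4 — Bandwidth: Δω = ω₀/Q = 9.892e+06 rad/s; BW = Δω/(2π) = 1.574e+06 Hz.

(a) f₀ = 5.931e+04 Hz  (b) Q = 0.03767  (c) BW = 1.574e+06 Hz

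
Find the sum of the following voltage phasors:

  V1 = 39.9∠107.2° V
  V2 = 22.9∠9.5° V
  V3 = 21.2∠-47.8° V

Step 1 — Convert each phasor to rectangular form:
  V1 = 39.9·(cos(107.2°) + j·sin(107.2°)) = -11.8 + j38.12 V
  V2 = 22.9·(cos(9.5°) + j·sin(9.5°)) = 22.59 + j3.78 V
  V3 = 21.2·(cos(-47.8°) + j·sin(-47.8°)) = 14.24 - j15.71 V
Step 2 — Sum components: V_total = 25.03 + j26.19 V.
Step 3 — Convert to polar: |V_total| = 36.23 V, ∠V_total = 46.3°.

V_total = 36.23∠46.3° V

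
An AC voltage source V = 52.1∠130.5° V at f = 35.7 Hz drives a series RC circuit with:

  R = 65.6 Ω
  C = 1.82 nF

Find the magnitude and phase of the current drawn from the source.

Step 1 — Angular frequency: ω = 2π·f = 2π·35.7 = 224.3 rad/s.
Step 2 — Component impedances:
  R: Z = R = 65.6 Ω
  C: Z = 1/(jωC) = -j/(ω·C) = 0 - j2.45e+06 Ω
Step 3 — Series combination: Z_total = R + C = 65.6 - j2.45e+06 Ω = 2.45e+06∠-90.0° Ω.
Step 4 — Source phasor: V = 52.1∠130.5° V = -33.84 + j39.62 V.
Step 5 — Ohm's law: I = V / Z_total = (-33.84 + j39.62) / (65.6 - j2.45e+06) = -1.617e-05 - j1.381e-05 A.
Step 6 — Convert to polar: |I| = 2.127e-05 A, ∠I = -139.5°.

I = 2.127e-05∠-139.5° A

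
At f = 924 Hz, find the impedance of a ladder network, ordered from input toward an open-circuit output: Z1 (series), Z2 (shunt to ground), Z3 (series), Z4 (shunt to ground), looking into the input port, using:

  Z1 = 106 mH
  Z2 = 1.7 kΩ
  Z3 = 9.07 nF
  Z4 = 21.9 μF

Step 1 — Angular frequency: ω = 2π·f = 2π·924 = 5806 rad/s.
Step 2 — Component impedances:
  Z1: Z = jωL = j·5806·0.106 = 0 + j615.4 Ω
  Z2: Z = R = 1700 Ω
  Z3: Z = 1/(jωC) = -j/(ω·C) = 0 - j1.899e+04 Ω
  Z4: Z = 1/(jωC) = -j/(ω·C) = 0 - j7.865 Ω
Step 3 — Ladder network (open output): work backward from the far end, alternating series and parallel combinations. Z_in = 1686 + j464.5 Ω = 1749∠15.4° Ω.

Z = 1686 + j464.5 Ω = 1749∠15.4° Ω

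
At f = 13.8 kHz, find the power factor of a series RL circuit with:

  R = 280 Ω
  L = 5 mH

Step 1 — Angular frequency: ω = 2π·f = 2π·1.38e+04 = 8.671e+04 rad/s.
Step 2 — Component impedances:
  R: Z = R = 280 Ω
  L: Z = jωL = j·8.671e+04·0.005 = 0 + j433.5 Ω
Step 3 — Series combination: Z_total = R + L = 280 + j433.5 Ω = 516.1∠57.1° Ω.
Step 4 — Power factor: PF = cos(φ) = Re(Z)/|Z| = 280/516.1 = 0.5425.
Step 5 — Type: Im(Z) = 433.5 ⇒ lagging (phase φ = 57.1°).

PF = 0.5425 (lagging, φ = 57.1°)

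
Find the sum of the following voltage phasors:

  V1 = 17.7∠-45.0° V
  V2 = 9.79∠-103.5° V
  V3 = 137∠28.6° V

Step 1 — Convert each phasor to rectangular form:
  V1 = 17.7·(cos(-45.0°) + j·sin(-45.0°)) = 12.52 - j12.52 V
  V2 = 9.79·(cos(-103.5°) + j·sin(-103.5°)) = -2.285 - j9.52 V
  V3 = 137·(cos(28.6°) + j·sin(28.6°)) = 120.3 + j65.58 V
Step 2 — Sum components: V_total = 130.5 + j43.55 V.
Step 3 — Convert to polar: |V_total| = 137.6 V, ∠V_total = 18.5°.

V_total = 137.6∠18.5° V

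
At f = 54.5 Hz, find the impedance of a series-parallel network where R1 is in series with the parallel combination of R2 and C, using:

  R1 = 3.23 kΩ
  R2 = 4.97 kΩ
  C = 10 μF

Step 1 — Angular frequency: ω = 2π·f = 2π·54.5 = 342.4 rad/s.
Step 2 — Component impedances:
  R1: Z = R = 3230 Ω
  R2: Z = R = 4970 Ω
  C: Z = 1/(jωC) = -j/(ω·C) = 0 - j292 Ω
Step 3 — Parallel branch: R2 || C = 1/(1/R2 + 1/C) = 17.1 - j291 Ω.
Step 4 — Series with R1: Z_total = R1 + (R2 || C) = 3247 - j291 Ω = 3260∠-5.1° Ω.

Z = 3247 - j291 Ω = 3260∠-5.1° Ω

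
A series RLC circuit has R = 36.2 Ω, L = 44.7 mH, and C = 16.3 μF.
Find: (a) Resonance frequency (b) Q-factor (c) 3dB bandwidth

Step 1 — Resonance condition Im(Z)=0 gives ω₀ = 1/√(LC).
Step 2 — ω₀ = 1/√(0.0447·1.63e-05) = 1172 rad/s.
Step 3 — f₀ = ω₀/(2π) = 186.5 Hz.
Step 4 — Series Q: Q = ω₀L/R = 1172·0.0447/36.2 = 1.447.
Step 5 — 3dB bandwidth: Δω = ω₀/Q = 809.8 rad/s; BW = Δω/(2π) = 128.9 Hz.

(a) f₀ = 186.5 Hz  (b) Q = 1.447  (c) BW = 128.9 Hz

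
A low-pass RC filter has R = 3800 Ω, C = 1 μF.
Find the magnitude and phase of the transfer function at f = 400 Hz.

Step 1 — Angular frequency: ω = 2π·400 = 2513 rad/s.
Step 2 — Transfer function: H(jω) = 1/(1 + jωRC).
Step 3 — Denominator: 1 + jωRC = 1 + j·2513·3800·1e-06 = 1 + j9.55.
Step 4 — H = 0.01084 - j0.1036.
Step 5 — Magnitude: |H| = 0.1041 (-19.6 dB); phase: φ = -84.0°.

|H| = 0.1041 (-19.6 dB), φ = -84.0°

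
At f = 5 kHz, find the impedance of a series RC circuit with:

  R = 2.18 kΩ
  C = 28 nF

Step 1 — Angular frequency: ω = 2π·f = 2π·5000 = 3.142e+04 rad/s.
Step 2 — Component impedances:
  R: Z = R = 2180 Ω
  C: Z = 1/(jωC) = -j/(ω·C) = 0 - j1137 Ω
Step 3 — Series combination: Z_total = R + C = 2180 - j1137 Ω = 2459∠-27.5° Ω.

Z = 2180 - j1137 Ω = 2459∠-27.5° Ω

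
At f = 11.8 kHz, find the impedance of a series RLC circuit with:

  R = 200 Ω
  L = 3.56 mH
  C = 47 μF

Step 1 — Angular frequency: ω = 2π·f = 2π·1.18e+04 = 7.414e+04 rad/s.
Step 2 — Component impedances:
  R: Z = R = 200 Ω
  L: Z = jωL = j·7.414e+04·0.00356 = 0 + j263.9 Ω
  C: Z = 1/(jωC) = -j/(ω·C) = 0 - j0.287 Ω
Step 3 — Series combination: Z_total = R + L + C = 200 + j263.7 Ω = 330.9∠52.8° Ω.

Z = 200 + j263.7 Ω = 330.9∠52.8° Ω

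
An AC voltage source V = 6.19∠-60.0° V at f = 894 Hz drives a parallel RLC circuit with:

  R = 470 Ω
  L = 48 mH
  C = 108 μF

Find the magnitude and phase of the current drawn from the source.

Step 1 — Angular frequency: ω = 2π·f = 2π·894 = 5617 rad/s.
Step 2 — Component impedances:
  R: Z = R = 470 Ω
  L: Z = jωL = j·5617·0.048 = 0 + j269.6 Ω
  C: Z = 1/(jωC) = -j/(ω·C) = 0 - j1.648 Ω
Step 3 — Parallel combination: 1/Z_total = 1/R + 1/L + 1/C; Z_total = 0.005852 - j1.659 Ω = 1.659∠-89.8° Ω.
Step 4 — Source phasor: V = 6.19∠-60.0° V = 3.095 - j5.361 V.
Step 5 — Ohm's law: I = V / Z_total = (3.095 - j5.361) / (0.005852 - j1.659) = 3.239 + j1.855 A.
Step 6 — Convert to polar: |I| = 3.732 A, ∠I = 29.8°.

I = 3.732∠29.8° A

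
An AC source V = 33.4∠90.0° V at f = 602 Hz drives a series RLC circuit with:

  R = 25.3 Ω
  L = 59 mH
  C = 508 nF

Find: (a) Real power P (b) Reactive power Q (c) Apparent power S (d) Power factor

Step 1 — Angular frequency: ω = 2π·f = 2π·602 = 3782 rad/s.
Step 2 — Component impedances:
  R: Z = R = 25.3 Ω
  L: Z = jωL = j·3782·0.059 = 0 + j223.2 Ω
  C: Z = 1/(jωC) = -j/(ω·C) = 0 - j520.4 Ω
Step 3 — Series combination: Z_total = R + L + C = 25.3 - j297.3 Ω = 298.3∠-85.1° Ω.
Step 4 — Source phasor: V = 33.4∠90.0° V = 0 + j33.4 V.
Step 5 — Current: I = V / Z = -0.1116 + j0.009494 A = 0.112∠175.1° A.
Step 6 — Complex power: S = V·I* = 0.3171 - j3.726 VA.
Step 7 — Real power: P = Re(S) = 0.3171 W.
Step 8 — Reactive power: Q = Im(S) = -3.726 VAR.
Step 9 — Apparent power: |S| = 3.739 VA.
Step 10 — Power factor: PF = P/|S| = 0.0848 (leading).

(a) P = 0.3171 W  (b) Q = -3.726 VAR  (c) S = 3.739 VA  (d) PF = 0.0848 (leading)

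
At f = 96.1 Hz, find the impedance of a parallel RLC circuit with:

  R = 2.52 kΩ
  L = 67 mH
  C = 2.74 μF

Step 1 — Angular frequency: ω = 2π·f = 2π·96.1 = 603.8 rad/s.
Step 2 — Component impedances:
  R: Z = R = 2520 Ω
  L: Z = jωL = j·603.8·0.067 = 0 + j40.46 Ω
  C: Z = 1/(jωC) = -j/(ω·C) = 0 - j604.4 Ω
Step 3 — Parallel combination: 1/Z_total = 1/R + 1/L + 1/C; Z_total = 0.7458 + j43.34 Ω = 43.35∠89.0° Ω.

Z = 0.7458 + j43.34 Ω = 43.35∠89.0° Ω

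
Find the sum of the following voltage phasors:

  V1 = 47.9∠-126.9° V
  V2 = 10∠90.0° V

Step 1 — Convert each phasor to rectangular form:
  V1 = 47.9·(cos(-126.9°) + j·sin(-126.9°)) = -28.76 - j38.3 V
  V2 = 10·(cos(90.0°) + j·sin(90.0°)) = 0 + j10 V
Step 2 — Sum components: V_total = -28.76 - j28.3 V.
Step 3 — Convert to polar: |V_total| = 40.35 V, ∠V_total = -135.5°.

V_total = 40.35∠-135.5° V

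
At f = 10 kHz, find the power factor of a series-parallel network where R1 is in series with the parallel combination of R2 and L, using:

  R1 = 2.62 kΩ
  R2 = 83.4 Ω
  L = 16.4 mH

Step 1 — Angular frequency: ω = 2π·f = 2π·1e+04 = 6.283e+04 rad/s.
Step 2 — Component impedances:
  R1: Z = R = 2620 Ω
  R2: Z = R = 83.4 Ω
  L: Z = jωL = j·6.283e+04·0.0164 = 0 + j1030 Ω
Step 3 — Parallel branch: R2 || L = 1/(1/R2 + 1/L) = 82.86 + j6.706 Ω.
Step 4 — Series with R1: Z_total = R1 + (R2 || L) = 2703 + j6.706 Ω = 2703∠0.1° Ω.
Step 5 — Power factor: PF = cos(φ) = Re(Z)/|Z| = 2703/2703 = 1.
Step 6 — Type: Im(Z) = 6.706 ⇒ lagging (phase φ = 0.1°).

PF = 1 (lagging, φ = 0.1°)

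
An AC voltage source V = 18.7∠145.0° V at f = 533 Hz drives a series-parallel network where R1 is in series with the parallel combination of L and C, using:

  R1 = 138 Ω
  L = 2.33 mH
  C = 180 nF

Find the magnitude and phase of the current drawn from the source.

Step 1 — Angular frequency: ω = 2π·f = 2π·533 = 3349 rad/s.
Step 2 — Component impedances:
  R1: Z = R = 138 Ω
  L: Z = jωL = j·3349·0.00233 = 0 + j7.803 Ω
  C: Z = 1/(jωC) = -j/(ω·C) = 0 - j1659 Ω
Step 3 — Parallel branch: L || C = 1/(1/L + 1/C) = 0 + j7.84 Ω.
Step 4 — Series with R1: Z_total = R1 + (L || C) = 138 + j7.84 Ω = 138.2∠3.3° Ω.
Step 5 — Source phasor: V = 18.7∠145.0° V = -15.32 + j10.73 V.
Step 6 — Ohm's law: I = V / Z_total = (-15.32 + j10.73) / (138 + j7.84) = -0.1062 + j0.08376 A.
Step 7 — Convert to polar: |I| = 0.1353 A, ∠I = 141.7°.

I = 0.1353∠141.7° A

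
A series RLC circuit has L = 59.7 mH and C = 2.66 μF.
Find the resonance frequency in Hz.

Step 1 — Resonance condition Im(Z)=0 gives ω₀ = 1/√(LC).
Step 2 — ω₀ = 1/√(0.0597·2.66e-06) = 2509 rad/s.
Step 3 — f₀ = ω₀/(2π) = 399.4 Hz.

f₀ = 399.4 Hz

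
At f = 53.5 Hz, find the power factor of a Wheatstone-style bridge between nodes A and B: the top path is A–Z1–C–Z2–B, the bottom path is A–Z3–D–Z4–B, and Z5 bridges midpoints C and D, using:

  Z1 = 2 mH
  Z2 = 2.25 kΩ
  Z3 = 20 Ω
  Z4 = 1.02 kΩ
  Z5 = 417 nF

Step 1 — Angular frequency: ω = 2π·f = 2π·53.5 = 336.2 rad/s.
Step 2 — Component impedances:
  Z1: Z = jωL = j·336.2·0.002 = 0 + j0.6723 Ω
  Z2: Z = R = 2250 Ω
  Z3: Z = R = 20 Ω
  Z4: Z = R = 1020 Ω
  Z5: Z = 1/(jωC) = -j/(ω·C) = 0 - j7134 Ω
Step 3 — Bridge requires nodal analysis (the Z5 bridge couples midpoints C and D, so the two paths cannot be reduced to a simple series/parallel combination). Setting node B to ground and injecting 1 A at node A, the 3-node admittance system at A, C, D solves to V_A = Z_AB = 711.2 + j0.04096 Ω = 711.2∠0.0° Ω.
Step 4 — Power factor: PF = cos(φ) = Re(Z)/|Z| = 711.2/711.2 = 1.
Step 5 — Type: Im(Z) = 0.04096 ⇒ lagging (phase φ = 0.0°).

PF = 1 (lagging, φ = 0.0°)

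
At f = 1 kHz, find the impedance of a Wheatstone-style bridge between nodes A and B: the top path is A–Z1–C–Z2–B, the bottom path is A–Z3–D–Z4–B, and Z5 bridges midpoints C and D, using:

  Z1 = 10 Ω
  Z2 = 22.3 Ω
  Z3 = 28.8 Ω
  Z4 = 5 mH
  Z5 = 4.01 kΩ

Step 1 — Angular frequency: ω = 2π·f = 2π·1000 = 6283 rad/s.
Step 2 — Component impedances:
  Z1: Z = R = 10 Ω
  Z2: Z = R = 22.3 Ω
  Z3: Z = R = 28.8 Ω
  Z4: Z = jωL = j·6283·0.005 = 0 + j31.42 Ω
  Z5: Z = R = 4010 Ω
Step 3 — Bridge requires nodal analysis (the Z5 bridge couples midpoints C and D, so the two paths cannot be reduced to a simple series/parallel combination). Setting node B to ground and injecting 1 A at node A, the 3-node admittance system at A, C, D solves to V_A = Z_AB = 18.8 + j6.97 Ω = 20.05∠20.3° Ω.

Z = 18.8 + j6.97 Ω = 20.05∠20.3° Ω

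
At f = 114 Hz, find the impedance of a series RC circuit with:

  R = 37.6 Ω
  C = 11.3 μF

Step 1 — Angular frequency: ω = 2π·f = 2π·114 = 716.3 rad/s.
Step 2 — Component impedances:
  R: Z = R = 37.6 Ω
  C: Z = 1/(jωC) = -j/(ω·C) = 0 - j123.5 Ω
Step 3 — Series combination: Z_total = R + C = 37.6 - j123.5 Ω = 129.1∠-73.1° Ω.

Z = 37.6 - j123.5 Ω = 129.1∠-73.1° Ω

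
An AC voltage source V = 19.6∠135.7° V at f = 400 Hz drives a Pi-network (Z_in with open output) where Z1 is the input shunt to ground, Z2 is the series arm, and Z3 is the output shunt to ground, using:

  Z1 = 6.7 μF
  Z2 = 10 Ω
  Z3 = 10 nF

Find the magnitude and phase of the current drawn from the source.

Step 1 — Angular frequency: ω = 2π·f = 2π·400 = 2513 rad/s.
Step 2 — Component impedances:
  Z1: Z = 1/(jωC) = -j/(ω·C) = 0 - j59.39 Ω
  Z2: Z = R = 10 Ω
  Z3: Z = 1/(jωC) = -j/(ω·C) = 0 - j3.979e+04 Ω
Step 3 — With open output, the series arm Z2 and the output shunt Z3 appear in series to ground: Z2 + Z3 = 10 - j3.979e+04 Ω.
Step 4 — Parallel with input shunt Z1: Z_in = Z1 || (Z2 + Z3) = 2.221e-05 - j59.3 Ω = 59.3∠-90.0° Ω.
Step 5 — Source phasor: V = 19.6∠135.7° V = -14.03 + j13.69 V.
Step 6 — Ohm's law: I = V / Z_total = (-14.03 + j13.69) / (2.221e-05 - j59.3) = -0.2309 - j0.2366 A.
Step 7 — Convert to polar: |I| = 0.3305 A, ∠I = -134.3°.

I = 0.3305∠-134.3° A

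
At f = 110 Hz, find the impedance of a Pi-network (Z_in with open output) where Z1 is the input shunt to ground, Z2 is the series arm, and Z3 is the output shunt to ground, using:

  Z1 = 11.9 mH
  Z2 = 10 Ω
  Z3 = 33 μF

Step 1 — Angular frequency: ω = 2π·f = 2π·110 = 691.2 rad/s.
Step 2 — Component impedances:
  Z1: Z = jωL = j·691.2·0.0119 = 0 + j8.225 Ω
  Z2: Z = R = 10 Ω
  Z3: Z = 1/(jωC) = -j/(ω·C) = 0 - j43.84 Ω
Step 3 — With open output, the series arm Z2 and the output shunt Z3 appear in series to ground: Z2 + Z3 = 10 - j43.84 Ω.
Step 4 — Parallel with input shunt Z1: Z_in = Z1 || (Z2 + Z3) = 0.4942 + j9.985 Ω = 9.997∠87.2° Ω.

Z = 0.4942 + j9.985 Ω = 9.997∠87.2° Ω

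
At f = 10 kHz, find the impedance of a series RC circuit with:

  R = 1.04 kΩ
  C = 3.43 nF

Step 1 — Angular frequency: ω = 2π·f = 2π·1e+04 = 6.283e+04 rad/s.
Step 2 — Component impedances:
  R: Z = R = 1040 Ω
  C: Z = 1/(jωC) = -j/(ω·C) = 0 - j4640 Ω
Step 3 — Series combination: Z_total = R + C = 1040 - j4640 Ω = 4755∠-77.4° Ω.

Z = 1040 - j4640 Ω = 4755∠-77.4° Ω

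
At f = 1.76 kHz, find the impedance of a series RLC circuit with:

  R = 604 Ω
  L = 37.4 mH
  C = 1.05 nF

Step 1 — Angular frequency: ω = 2π·f = 2π·1760 = 1.106e+04 rad/s.
Step 2 — Component impedances:
  R: Z = R = 604 Ω
  L: Z = jωL = j·1.106e+04·0.0374 = 0 + j413.6 Ω
  C: Z = 1/(jωC) = -j/(ω·C) = 0 - j8.612e+04 Ω
Step 3 — Series combination: Z_total = R + L + C = 604 - j8.571e+04 Ω = 8.571e+04∠-89.6° Ω.

Z = 604 - j8.571e+04 Ω = 8.571e+04∠-89.6° Ω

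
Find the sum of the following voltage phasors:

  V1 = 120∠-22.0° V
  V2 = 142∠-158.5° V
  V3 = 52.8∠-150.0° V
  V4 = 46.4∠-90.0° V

Step 1 — Convert each phasor to rectangular form:
  V1 = 120·(cos(-22.0°) + j·sin(-22.0°)) = 111.3 - j44.95 V
  V2 = 142·(cos(-158.5°) + j·sin(-158.5°)) = -132.1 - j52.04 V
  V3 = 52.8·(cos(-150.0°) + j·sin(-150.0°)) = -45.73 - j26.4 V
  V4 = 46.4·(cos(-90.0°) + j·sin(-90.0°)) = 0 - j46.4 V
Step 2 — Sum components: V_total = -66.58 - j169.8 V.
Step 3 — Convert to polar: |V_total| = 182.4 V, ∠V_total = -111.4°.

V_total = 182.4∠-111.4° V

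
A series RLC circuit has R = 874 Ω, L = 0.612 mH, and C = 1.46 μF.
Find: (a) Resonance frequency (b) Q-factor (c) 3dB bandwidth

Step 1 — Resonance condition Im(Z)=0 gives ω₀ = 1/√(LC).
Step 2 — ω₀ = 1/√(0.000612·1.46e-06) = 3.345e+04 rad/s.
Step 3 — f₀ = ω₀/(2π) = 5324 Hz.
Step 4 — Series Q: Q = ω₀L/R = 3.345e+04·0.000612/874 = 0.02343.
Step 5 — 3dB bandwidth: Δω = ω₀/Q = 1.428e+06 rad/s; BW = Δω/(2π) = 2.273e+05 Hz.

(a) f₀ = 5324 Hz  (b) Q = 0.02343  (c) BW = 2.273e+05 Hz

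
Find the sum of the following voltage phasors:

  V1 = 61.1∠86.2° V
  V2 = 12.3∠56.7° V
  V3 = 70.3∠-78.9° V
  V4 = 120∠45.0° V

Step 1 — Convert each phasor to rectangular form:
  V1 = 61.1·(cos(86.2°) + j·sin(86.2°)) = 4.049 + j60.97 V
  V2 = 12.3·(cos(56.7°) + j·sin(56.7°)) = 6.753 + j10.28 V
  V3 = 70.3·(cos(-78.9°) + j·sin(-78.9°)) = 13.53 - j68.98 V
  V4 = 120·(cos(45.0°) + j·sin(45.0°)) = 84.85 + j84.85 V
Step 2 — Sum components: V_total = 109.2 + j87.11 V.
Step 3 — Convert to polar: |V_total| = 139.7 V, ∠V_total = 38.6°.

V_total = 139.7∠38.6° V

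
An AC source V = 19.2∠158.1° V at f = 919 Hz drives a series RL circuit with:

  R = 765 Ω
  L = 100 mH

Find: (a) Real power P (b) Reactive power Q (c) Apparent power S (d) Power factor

Step 1 — Angular frequency: ω = 2π·f = 2π·919 = 5774 rad/s.
Step 2 — Component impedances:
  R: Z = R = 765 Ω
  L: Z = jωL = j·5774·0.1 = 0 + j577.4 Ω
Step 3 — Series combination: Z_total = R + L = 765 + j577.4 Ω = 958.5∠37.0° Ω.
Step 4 — Source phasor: V = 19.2∠158.1° V = -17.81 + j7.161 V.
Step 5 — Current: I = V / Z = -0.01033 + j0.01716 A = 0.02003∠121.1° A.
Step 6 — Complex power: S = V·I* = 0.307 + j0.2317 VA.
Step 7 — Real power: P = Re(S) = 0.307 W.
Step 8 — Reactive power: Q = Im(S) = 0.2317 VAR.
Step 9 — Apparent power: |S| = 0.3846 VA.
Step 10 — Power factor: PF = P/|S| = 0.7982 (lagging).

(a) P = 0.307 W  (b) Q = 0.2317 VAR  (c) S = 0.3846 VA  (d) PF = 0.7982 (lagging)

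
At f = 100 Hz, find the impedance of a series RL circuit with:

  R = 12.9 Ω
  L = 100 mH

Step 1 — Angular frequency: ω = 2π·f = 2π·100 = 628.3 rad/s.
Step 2 — Component impedances:
  R: Z = R = 12.9 Ω
  L: Z = jωL = j·628.3·0.1 = 0 + j62.83 Ω
Step 3 — Series combination: Z_total = R + L = 12.9 + j62.83 Ω = 64.14∠78.4° Ω.

Z = 12.9 + j62.83 Ω = 64.14∠78.4° Ω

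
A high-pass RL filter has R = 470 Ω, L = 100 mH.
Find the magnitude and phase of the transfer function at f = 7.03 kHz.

Step 1 — Angular frequency: ω = 2π·7030 = 4.417e+04 rad/s.
Step 2 — Transfer function: H(jω) = jωL/(R + jωL).
Step 3 — Numerator jωL = j·4417; denominator R + jωL = 470 + j4417.
Step 4 — H = 0.9888 + j0.1052.
Step 5 — Magnitude: |H| = 0.9944 (-0.0 dB); phase: φ = 6.1°.

|H| = 0.9944 (-0.0 dB), φ = 6.1°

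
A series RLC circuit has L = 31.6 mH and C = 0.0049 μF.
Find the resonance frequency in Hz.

Step 1 — Resonance condition Im(Z)=0 gives ω₀ = 1/√(LC).
Step 2 — ω₀ = 1/√(0.0316·4.9e-09) = 8.036e+04 rad/s.
Step 3 — f₀ = ω₀/(2π) = 1.279e+04 Hz.

f₀ = 1.279e+04 Hz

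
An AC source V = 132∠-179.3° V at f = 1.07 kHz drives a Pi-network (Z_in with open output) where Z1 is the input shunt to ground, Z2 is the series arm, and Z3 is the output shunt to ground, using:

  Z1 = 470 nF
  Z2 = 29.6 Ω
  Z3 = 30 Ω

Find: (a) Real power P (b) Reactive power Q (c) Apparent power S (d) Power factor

Step 1 — Angular frequency: ω = 2π·f = 2π·1070 = 6723 rad/s.
Step 2 — Component impedances:
  Z1: Z = 1/(jωC) = -j/(ω·C) = 0 - j316.5 Ω
  Z2: Z = R = 29.6 Ω
  Z3: Z = R = 30 Ω
Step 3 — With open output, the series arm Z2 and the output shunt Z3 appear in series to ground: Z2 + Z3 = 59.6 Ω.
Step 4 — Parallel with input shunt Z1: Z_in = Z1 || (Z2 + Z3) = 57.56 - j10.84 Ω = 58.57∠-10.7° Ω.
Step 5 — Source phasor: V = 132∠-179.3° V = -132 - j1.613 V.
Step 6 — Current: I = V / Z = -2.21 - j0.4441 A = 2.254∠-168.6° A.
Step 7 — Complex power: S = V·I* = 292.3 - j55.06 VA.
Step 8 — Real power: P = Re(S) = 292.3 W.
Step 9 — Reactive power: Q = Im(S) = -55.06 VAR.
Step 10 — Apparent power: |S| = 297.5 VA.
Step 11 — Power factor: PF = P/|S| = 0.9827 (leading).

(a) P = 292.3 W  (b) Q = -55.06 VAR  (c) S = 297.5 VA  (d) PF = 0.9827 (leading)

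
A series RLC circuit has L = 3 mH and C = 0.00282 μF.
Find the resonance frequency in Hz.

Step 1 — Resonance condition Im(Z)=0 gives ω₀ = 1/√(LC).
Step 2 — ω₀ = 1/√(0.003·2.82e-09) = 3.438e+05 rad/s.
Step 3 — f₀ = ω₀/(2π) = 5.472e+04 Hz.

f₀ = 5.472e+04 Hz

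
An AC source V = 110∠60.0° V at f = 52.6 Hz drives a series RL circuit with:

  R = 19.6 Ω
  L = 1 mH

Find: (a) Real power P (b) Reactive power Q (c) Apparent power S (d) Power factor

Step 1 — Angular frequency: ω = 2π·f = 2π·52.6 = 330.5 rad/s.
Step 2 — Component impedances:
  R: Z = R = 19.6 Ω
  L: Z = jωL = j·330.5·0.001 = 0 + j0.3305 Ω
Step 3 — Series combination: Z_total = R + L = 19.6 + j0.3305 Ω = 19.6∠1.0° Ω.
Step 4 — Source phasor: V = 110∠60.0° V = 55 + j95.26 V.
Step 5 — Current: I = V / Z = 2.887 + j4.812 A = 5.611∠59.0° A.
Step 6 — Complex power: S = V·I* = 617.2 + j10.41 VA.
Step 7 — Real power: P = Re(S) = 617.2 W.
Step 8 — Reactive power: Q = Im(S) = 10.41 VAR.
Step 9 — Apparent power: |S| = 617.3 VA.
Step 10 — Power factor: PF = P/|S| = 0.9999 (lagging).

(a) P = 617.2 W  (b) Q = 10.41 VAR  (c) S = 617.3 VA  (d) PF = 0.9999 (lagging)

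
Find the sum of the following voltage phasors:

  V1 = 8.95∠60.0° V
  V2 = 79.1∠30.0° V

Step 1 — Convert each phasor to rectangular form:
  V1 = 8.95·(cos(60.0°) + j·sin(60.0°)) = 4.475 + j7.751 V
  V2 = 79.1·(cos(30.0°) + j·sin(30.0°)) = 68.5 + j39.55 V
Step 2 — Sum components: V_total = 72.98 + j47.3 V.
Step 3 — Convert to polar: |V_total| = 86.97 V, ∠V_total = 32.9°.

V_total = 86.97∠32.9° V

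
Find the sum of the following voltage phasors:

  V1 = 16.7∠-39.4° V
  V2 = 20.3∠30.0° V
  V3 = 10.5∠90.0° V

Step 1 — Convert each phasor to rectangular form:
  V1 = 16.7·(cos(-39.4°) + j·sin(-39.4°)) = 12.9 - j10.6 V
  V2 = 20.3·(cos(30.0°) + j·sin(30.0°)) = 17.58 + j10.15 V
  V3 = 10.5·(cos(90.0°) + j·sin(90.0°)) = 0 + j10.5 V
Step 2 — Sum components: V_total = 30.48 + j10.05 V.
Step 3 — Convert to polar: |V_total| = 32.1 V, ∠V_total = 18.2°.

V_total = 32.1∠18.2° V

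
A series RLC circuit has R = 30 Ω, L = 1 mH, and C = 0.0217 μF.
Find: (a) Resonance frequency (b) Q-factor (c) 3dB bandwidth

Step 1 — Resonance condition Im(Z)=0 gives ω₀ = 1/√(LC).
Step 2 — ω₀ = 1/√(0.001·2.17e-08) = 2.147e+05 rad/s.
Step 3 — f₀ = ω₀/(2π) = 3.417e+04 Hz.
Step 4 — Series Q: Q = ω₀L/R = 2.147e+05·0.001/30 = 7.156.
Step 5 — 3dB bandwidth: Δω = ω₀/Q = 3e+04 rad/s; BW = Δω/(2π) = 4775 Hz.

(a) f₀ = 3.417e+04 Hz  (b) Q = 7.156  (c) BW = 4775 Hz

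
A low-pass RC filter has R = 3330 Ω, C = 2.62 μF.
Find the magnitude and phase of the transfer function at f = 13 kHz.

Step 1 — Angular frequency: ω = 2π·1.3e+04 = 8.168e+04 rad/s.
Step 2 — Transfer function: H(jω) = 1/(1 + jωRC).
Step 3 — Denominator: 1 + jωRC = 1 + j·8.168e+04·3330·2.62e-06 = 1 + j712.6.
Step 4 — H = 1.969e-06 - j0.001403.
Step 5 — Magnitude: |H| = 0.001403 (-57.1 dB); phase: φ = -89.9°.

|H| = 0.001403 (-57.1 dB), φ = -89.9°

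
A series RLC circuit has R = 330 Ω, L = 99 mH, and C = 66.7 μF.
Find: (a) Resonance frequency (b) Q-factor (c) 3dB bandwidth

Step 1 — Resonance: ω₀ = 1/√(LC) = 1/√(0.099·6.67e-05) = 389.2 rad/s.
Step 2 — f₀ = ω₀/(2π) = 61.94 Hz.
Step 3 — Series Q: Q = ω₀L/R = 389.2·0.099/330 = 0.1167.
Step 4 — Bandwidth: Δω = ω₀/Q = 3333 rad/s; BW = Δω/(2π) = 530.5 Hz.

(a) f₀ = 61.94 Hz  (b) Q = 0.1167  (c) BW = 530.5 Hz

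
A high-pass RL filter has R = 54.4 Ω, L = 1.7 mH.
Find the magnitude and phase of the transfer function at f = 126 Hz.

Step 1 — Angular frequency: ω = 2π·126 = 791.7 rad/s.
Step 2 — Transfer function: H(jω) = jωL/(R + jωL).
Step 3 — Numerator jωL = j·1.346; denominator R + jωL = 54.4 + j1.346.
Step 4 — H = 0.0006117 + j0.02472.
Step 5 — Magnitude: |H| = 0.02473 (-32.1 dB); phase: φ = 88.6°.

|H| = 0.02473 (-32.1 dB), φ = 88.6°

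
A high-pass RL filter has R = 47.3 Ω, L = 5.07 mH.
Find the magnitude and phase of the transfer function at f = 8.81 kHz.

Step 1 — Angular frequency: ω = 2π·8810 = 5.535e+04 rad/s.
Step 2 — Transfer function: H(jω) = jωL/(R + jωL).
Step 3 — Numerator jωL = j·280.6; denominator R + jωL = 47.3 + j280.6.
Step 4 — H = 0.9724 + j0.1639.
Step 5 — Magnitude: |H| = 0.9861 (-0.1 dB); phase: φ = 9.6°.

|H| = 0.9861 (-0.1 dB), φ = 9.6°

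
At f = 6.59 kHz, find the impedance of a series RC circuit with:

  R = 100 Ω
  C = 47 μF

Step 1 — Angular frequency: ω = 2π·f = 2π·6590 = 4.141e+04 rad/s.
Step 2 — Component impedances:
  R: Z = R = 100 Ω
  C: Z = 1/(jωC) = -j/(ω·C) = 0 - j0.5139 Ω
Step 3 — Series combination: Z_total = R + C = 100 - j0.5139 Ω = 100∠-0.3° Ω.

Z = 100 - j0.5139 Ω = 100∠-0.3° Ω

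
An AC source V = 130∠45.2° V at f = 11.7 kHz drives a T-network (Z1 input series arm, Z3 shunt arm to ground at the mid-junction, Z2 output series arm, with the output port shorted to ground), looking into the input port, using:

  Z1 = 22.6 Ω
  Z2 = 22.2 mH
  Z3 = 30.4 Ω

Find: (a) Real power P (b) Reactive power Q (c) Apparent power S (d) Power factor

Step 1 — Angular frequency: ω = 2π·f = 2π·1.17e+04 = 7.351e+04 rad/s.
Step 2 — Component impedances:
  Z1: Z = R = 22.6 Ω
  Z2: Z = jωL = j·7.351e+04·0.0222 = 0 + j1632 Ω
  Z3: Z = R = 30.4 Ω
Step 3 — With the output port shorted to ground, the output series arm Z2 runs from the junction to ground; the shunt arm Z3 also runs from the junction to ground. They appear in parallel: Z3 || Z2 = 30.39 + j0.5661 Ω.
Step 4 — Series with input arm Z1: Z_in = Z1 + (Z3 || Z2) = 52.99 + j0.5661 Ω = 52.99∠0.6° Ω.
Step 5 — Source phasor: V = 130∠45.2° V = 91.6 + j92.24 V.
Step 6 — Current: I = V / Z = 1.747 + j1.722 A = 2.453∠44.6° A.
Step 7 — Complex power: S = V·I* = 318.9 + j3.407 VA.
Step 8 — Real power: P = Re(S) = 318.9 W.
Step 9 — Reactive power: Q = Im(S) = 3.407 VAR.
Step 10 — Apparent power: |S| = 318.9 VA.
Step 11 — Power factor: PF = P/|S| = 0.9999 (lagging).

(a) P = 318.9 W  (b) Q = 3.407 VAR  (c) S = 318.9 VA  (d) PF = 0.9999 (lagging)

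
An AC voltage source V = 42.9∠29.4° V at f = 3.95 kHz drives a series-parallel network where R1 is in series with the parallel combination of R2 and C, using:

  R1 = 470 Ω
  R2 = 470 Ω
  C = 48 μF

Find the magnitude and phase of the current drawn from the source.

Step 1 — Angular frequency: ω = 2π·f = 2π·3950 = 2.482e+04 rad/s.
Step 2 — Component impedances:
  R1: Z = R = 470 Ω
  R2: Z = R = 470 Ω
  C: Z = 1/(jωC) = -j/(ω·C) = 0 - j0.8394 Ω
Step 3 — Parallel branch: R2 || C = 1/(1/R2 + 1/C) = 0.001499 - j0.8394 Ω.
Step 4 — Series with R1: Z_total = R1 + (R2 || C) = 470 - j0.8394 Ω = 470∠-0.1° Ω.
Step 5 — Source phasor: V = 42.9∠29.4° V = 37.38 + j21.06 V.
Step 6 — Ohm's law: I = V / Z_total = (37.38 + j21.06) / (470 - j0.8394) = 0.07944 + j0.04495 A.
Step 7 — Convert to polar: |I| = 0.09128 A, ∠I = 29.5°.

I = 0.09128∠29.5° A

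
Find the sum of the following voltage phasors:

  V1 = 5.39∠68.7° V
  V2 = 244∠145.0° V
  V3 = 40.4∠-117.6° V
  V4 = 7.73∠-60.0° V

Step 1 — Convert each phasor to rectangular form:
  V1 = 5.39·(cos(68.7°) + j·sin(68.7°)) = 1.958 + j5.022 V
  V2 = 244·(cos(145.0°) + j·sin(145.0°)) = -199.9 + j140 V
  V3 = 40.4·(cos(-117.6°) + j·sin(-117.6°)) = -18.72 - j35.8 V
  V4 = 7.73·(cos(-60.0°) + j·sin(-60.0°)) = 3.865 - j6.694 V
Step 2 — Sum components: V_total = -212.8 + j102.5 V.
Step 3 — Convert to polar: |V_total| = 236.2 V, ∠V_total = 154.3°.

V_total = 236.2∠154.3° V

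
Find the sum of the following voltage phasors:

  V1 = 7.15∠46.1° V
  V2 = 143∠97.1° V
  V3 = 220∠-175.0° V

Step 1 — Convert each phasor to rectangular form:
  V1 = 7.15·(cos(46.1°) + j·sin(46.1°)) = 4.958 + j5.152 V
  V2 = 143·(cos(97.1°) + j·sin(97.1°)) = -17.68 + j141.9 V
  V3 = 220·(cos(-175.0°) + j·sin(-175.0°)) = -219.2 - j19.17 V
Step 2 — Sum components: V_total = -231.9 + j127.9 V.
Step 3 — Convert to polar: |V_total| = 264.8 V, ∠V_total = 151.1°.

V_total = 264.8∠151.1° V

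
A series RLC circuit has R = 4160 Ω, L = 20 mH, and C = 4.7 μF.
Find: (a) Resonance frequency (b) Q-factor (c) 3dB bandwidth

Step 1 — Resonance: ω₀ = 1/√(LC) = 1/√(0.02·4.7e-06) = 3262 rad/s.
Step 2 — f₀ = ω₀/(2π) = 519.1 Hz.
Step 3 — Series Q: Q = ω₀L/R = 3262·0.02/4160 = 0.01568.
Step 4 — Bandwidth: Δω = ω₀/Q = 2.08e+05 rad/s; BW = Δω/(2π) = 3.31e+04 Hz.

(a) f₀ = 519.1 Hz  (b) Q = 0.01568  (c) BW = 3.31e+04 Hz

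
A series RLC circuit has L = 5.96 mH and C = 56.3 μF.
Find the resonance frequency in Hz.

Step 1 — Resonance condition Im(Z)=0 gives ω₀ = 1/√(LC).
Step 2 — ω₀ = 1/√(0.00596·5.63e-05) = 1726 rad/s.
Step 3 — f₀ = ω₀/(2π) = 274.8 Hz.

f₀ = 274.8 Hz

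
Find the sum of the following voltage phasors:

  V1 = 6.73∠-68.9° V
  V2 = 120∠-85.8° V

Step 1 — Convert each phasor to rectangular form:
  V1 = 6.73·(cos(-68.9°) + j·sin(-68.9°)) = 2.423 - j6.279 V
  V2 = 120·(cos(-85.8°) + j·sin(-85.8°)) = 8.789 - j119.7 V
Step 2 — Sum components: V_total = 11.21 - j126 V.
Step 3 — Convert to polar: |V_total| = 126.5 V, ∠V_total = -84.9°.

V_total = 126.5∠-84.9° V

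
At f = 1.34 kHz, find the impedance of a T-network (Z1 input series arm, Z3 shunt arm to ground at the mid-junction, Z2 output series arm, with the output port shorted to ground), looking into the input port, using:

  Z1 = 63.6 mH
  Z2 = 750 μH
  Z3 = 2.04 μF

Step 1 — Angular frequency: ω = 2π·f = 2π·1340 = 8419 rad/s.
Step 2 — Component impedances:
  Z1: Z = jωL = j·8419·0.0636 = 0 + j535.5 Ω
  Z2: Z = jωL = j·8419·0.00075 = 0 + j6.315 Ω
  Z3: Z = 1/(jωC) = -j/(ω·C) = 0 - j58.22 Ω
Step 3 — With the output port shorted to ground, the output series arm Z2 runs from the junction to ground; the shunt arm Z3 also runs from the junction to ground. They appear in parallel: Z3 || Z2 = 0 + j7.083 Ω.
Step 4 — Series with input arm Z1: Z_in = Z1 + (Z3 || Z2) = 0 + j542.6 Ω = 542.6∠90.0° Ω.

Z = 0 + j542.6 Ω = 542.6∠90.0° Ω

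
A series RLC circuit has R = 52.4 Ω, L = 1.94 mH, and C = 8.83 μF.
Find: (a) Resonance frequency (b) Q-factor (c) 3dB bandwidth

Step 1 — Resonance: ω₀ = 1/√(LC) = 1/√(0.00194·8.83e-06) = 7640 rad/s.
Step 2 — f₀ = ω₀/(2π) = 1216 Hz.
Step 3 — Series Q: Q = ω₀L/R = 7640·0.00194/52.4 = 0.2829.
Step 4 — Bandwidth: Δω = ω₀/Q = 2.701e+04 rad/s; BW = Δω/(2π) = 4299 Hz.

(a) f₀ = 1216 Hz  (b) Q = 0.2829  (c) BW = 4299 Hz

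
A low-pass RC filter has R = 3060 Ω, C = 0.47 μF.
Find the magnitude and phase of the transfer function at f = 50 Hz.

Step 1 — Angular frequency: ω = 2π·50 = 314.2 rad/s.
Step 2 — Transfer function: H(jω) = 1/(1 + jωRC).
Step 3 — Denominator: 1 + jωRC = 1 + j·314.2·3060·4.7e-07 = 1 + j0.4518.
Step 4 — H = 0.8305 - j0.3752.
Step 5 — Magnitude: |H| = 0.9113 (-0.8 dB); phase: φ = -24.3°.

|H| = 0.9113 (-0.8 dB), φ = -24.3°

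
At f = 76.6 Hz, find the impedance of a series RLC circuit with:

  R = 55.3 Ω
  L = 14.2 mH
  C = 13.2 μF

Step 1 — Angular frequency: ω = 2π·f = 2π·76.6 = 481.3 rad/s.
Step 2 — Component impedances:
  R: Z = R = 55.3 Ω
  L: Z = jωL = j·481.3·0.0142 = 0 + j6.834 Ω
  C: Z = 1/(jωC) = -j/(ω·C) = 0 - j157.4 Ω
Step 3 — Series combination: Z_total = R + L + C = 55.3 - j150.6 Ω = 160.4∠-69.8° Ω.

Z = 55.3 - j150.6 Ω = 160.4∠-69.8° Ω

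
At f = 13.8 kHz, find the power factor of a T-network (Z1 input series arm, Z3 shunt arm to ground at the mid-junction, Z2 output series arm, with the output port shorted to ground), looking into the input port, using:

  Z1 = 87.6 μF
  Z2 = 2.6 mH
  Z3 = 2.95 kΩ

Step 1 — Angular frequency: ω = 2π·f = 2π·1.38e+04 = 8.671e+04 rad/s.
Step 2 — Component impedances:
  Z1: Z = 1/(jωC) = -j/(ω·C) = 0 - j0.1317 Ω
  Z2: Z = jωL = j·8.671e+04·0.0026 = 0 + j225.4 Ω
  Z3: Z = R = 2950 Ω
Step 3 — With the output port shorted to ground, the output series arm Z2 runs from the junction to ground; the shunt arm Z3 also runs from the junction to ground. They appear in parallel: Z3 || Z2 = 17.13 + j224.1 Ω.
Step 4 — Series with input arm Z1: Z_in = Z1 + (Z3 || Z2) = 17.13 + j224 Ω = 224.7∠85.6° Ω.
Step 5 — Power factor: PF = cos(φ) = Re(Z)/|Z| = 17.128/224.65 = 0.07624.
Step 6 — Type: Im(Z) = 224 ⇒ lagging (phase φ = 85.6°).

PF = 0.07624 (lagging, φ = 85.6°)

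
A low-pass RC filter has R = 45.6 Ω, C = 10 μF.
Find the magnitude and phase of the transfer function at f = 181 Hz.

Step 1 — Angular frequency: ω = 2π·181 = 1137 rad/s.
Step 2 — Transfer function: H(jω) = 1/(1 + jωRC).
Step 3 — Denominator: 1 + jωRC = 1 + j·1137·45.6·1e-05 = 1 + j0.5186.
Step 4 — H = 0.7881 - j0.4087.
Step 5 — Magnitude: |H| = 0.8877 (-1.0 dB); phase: φ = -27.4°.

|H| = 0.8877 (-1.0 dB), φ = -27.4°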